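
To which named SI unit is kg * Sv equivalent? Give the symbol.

J

Sv = J/kg (equivalent dose = energy per mass),
    = m²·s⁻².
Combining: kg·Sv = kg · (m²·s⁻²) = kg·m²·s⁻².
kg·m²·s⁻² is the base-SI form of the joule.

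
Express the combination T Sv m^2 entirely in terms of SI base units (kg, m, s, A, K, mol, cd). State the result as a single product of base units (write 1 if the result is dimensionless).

kg·m⁴·s⁻⁴·A⁻¹

T = kg·s⁻²·A⁻¹.
Sv = m²·s⁻².
Combining: T·Sv·m² = (kg·s⁻²·A⁻¹) · (m²·s⁻²) · m² = kg·m⁴·s⁻⁴·A⁻¹.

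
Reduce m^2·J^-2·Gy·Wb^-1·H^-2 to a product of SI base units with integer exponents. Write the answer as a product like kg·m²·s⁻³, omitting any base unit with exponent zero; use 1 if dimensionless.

kg⁻⁵·m⁻⁶·s⁸·A⁵

J = kg·m²·s⁻².
So J⁻² = kg⁻²·m⁻⁴·s⁴.
Gy = m²·s⁻².
Wb = kg·m²·s⁻²·A⁻¹.
So Wb⁻¹ = kg⁻¹·m⁻²·s²·A.
H = kg·m²·s⁻²·A⁻².
So H⁻² = kg⁻²·m⁻⁴·s⁴·A⁴.
Combining: m²·J⁻²·Gy·Wb⁻¹·H⁻² = m² · (kg⁻²·m⁻⁴·s⁴) · (m²·s⁻²) · (kg⁻¹·m⁻²·s²·A) · (kg⁻²·m⁻⁴·s⁴·A⁴) = kg⁻⁵·m⁻⁶·s⁸·A⁵.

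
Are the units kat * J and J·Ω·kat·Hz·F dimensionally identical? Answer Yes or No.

Left side:
  kat = mol/s = s⁻¹·mol (catalytic activity).
  J = N·m (work = force × distance),
      = kg·m²·s⁻².
  Combining: kat·J = (s⁻¹·mol) · (kg·m²·s⁻²) = kg·m²·s⁻³·mol.
Right side:
  J = kg·m²·s⁻².
  Ω = kg·m²·s⁻³·A⁻².
  kat = s⁻¹·mol.
  Hz = s⁻¹.
  F = kg⁻¹·m⁻²·s⁴·A².
  Combining: J·Ω·kat·Hz·F = (kg·m²·s⁻²) · (kg·m²·s⁻³·A⁻²) · (s⁻¹·mol) · s⁻¹ · (kg⁻¹·m⁻²·s⁴·A²) = kg·m²·s⁻³·mol.
Both reduce to kg·m²·s⁻³·mol.

Yes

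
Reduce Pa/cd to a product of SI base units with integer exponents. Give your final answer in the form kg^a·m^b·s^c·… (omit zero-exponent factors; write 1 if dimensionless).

kg·m⁻¹·s⁻²·cd⁻¹

Pa = kg·m⁻¹·s⁻².
Combining: cd⁻¹·Pa = cd⁻¹ · (kg·m⁻¹·s⁻²) = kg·m⁻¹·s⁻²·cd⁻¹.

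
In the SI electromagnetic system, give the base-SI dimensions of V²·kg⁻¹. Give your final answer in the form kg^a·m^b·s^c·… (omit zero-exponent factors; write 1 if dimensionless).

kg·m⁴·s⁻⁶·A⁻²

V = kg·m²·s⁻³·A⁻¹.
So V² = kg²·m⁴·s⁻⁶·A⁻².
Combining: V²·kg⁻¹ = (kg²·m⁴·s⁻⁶·A⁻²) · kg⁻¹ = kg·m⁴·s⁻⁶·A⁻².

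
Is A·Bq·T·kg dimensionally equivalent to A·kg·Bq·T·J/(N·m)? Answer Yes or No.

Yes

Left side:
  Bq = 1/s = s⁻¹ (activity is decays per second).
  T = Wb/m² (flux density = flux per area),
      = kg·s⁻²·A⁻¹.
  Combining: A·Bq·T·kg = A · s⁻¹ · (kg·s⁻²·A⁻¹) · kg = kg²·s⁻³.
Right side:
  Bq = s⁻¹.
  N = kg·m·s⁻².
  So N⁻¹ = kg⁻¹·m⁻¹·s².
  T = kg·s⁻²·A⁻¹.
  J = kg·m²·s⁻².
  Combining: A·kg·Bq·N⁻¹·m⁻¹·T·J = A · kg · s⁻¹ · (kg⁻¹·m⁻¹·s²) · m⁻¹ · (kg·s⁻²·A⁻¹) · (kg·m²·s⁻²) = kg²·s⁻³.
Both reduce to kg²·s⁻³.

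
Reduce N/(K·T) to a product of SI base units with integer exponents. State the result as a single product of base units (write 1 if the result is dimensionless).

m·A·K⁻¹

T = kg·s⁻²·A⁻¹.
So T⁻¹ = kg⁻¹·s²·A.
N = kg·m·s⁻².
Combining: K⁻¹·T⁻¹·N = K⁻¹ · (kg⁻¹·s²·A) · (kg·m·s⁻²) = m·A·K⁻¹.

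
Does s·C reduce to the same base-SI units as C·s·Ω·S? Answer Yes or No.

Left side:
  C = A·s = s·A (charge = current × time).
  Combining: s·C = s · (s·A) = s²·A.
Right side:
  C = s·A.
  Ω = kg·m²·s⁻³·A⁻².
  S = kg⁻¹·m⁻²·s³·A².
  Combining: C·s·Ω·S = (s·A) · s · (kg·m²·s⁻³·A⁻²) · (kg⁻¹·m⁻²·s³·A²) = s²·A.
Both reduce to s²·A.

Yes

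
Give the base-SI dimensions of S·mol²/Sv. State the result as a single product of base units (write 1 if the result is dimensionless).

kg⁻¹·m⁻⁴·s⁵·A²·mol²

S = kg⁻¹·m⁻²·s³·A².
Sv = m²·s⁻².
So Sv⁻¹ = m⁻²·s².
Combining: S·mol²·Sv⁻¹ = (kg⁻¹·m⁻²·s³·A²) · mol² · (m⁻²·s²) = kg⁻¹·m⁻⁴·s⁵·A²·mol².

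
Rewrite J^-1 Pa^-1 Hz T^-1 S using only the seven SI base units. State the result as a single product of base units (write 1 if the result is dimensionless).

J = N·m (work = force × distance),
    = kg·m²·s⁻².
So J⁻¹ = kg⁻¹·m⁻²·s².
Pa = N/m² (pressure = force per area),
    = kg·m⁻¹·s⁻².
So Pa⁻¹ = kg⁻¹·m·s².
Hz = 1/s = s⁻¹ (frequency is cycles per second).
T = Wb/m² (flux density = flux per area),
    = kg·s⁻²·A⁻¹.
So T⁻¹ = kg⁻¹·s²·A.
S = 1/Ω (conductance is reciprocal resistance),
    = kg⁻¹·m⁻²·s³·A².
Combining: J⁻¹·Pa⁻¹·Hz·T⁻¹·S = (kg⁻¹·m⁻²·s²) · (kg⁻¹·m·s²) · s⁻¹ · (kg⁻¹·s²·A) · (kg⁻¹·m⁻²·s³·A²) = kg⁻⁴·m⁻³·s⁸·A³.

kg⁻⁴·m⁻³·s⁸·A³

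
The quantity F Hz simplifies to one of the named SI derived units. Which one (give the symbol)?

S

F = kg⁻¹·m⁻²·s⁴·A².
Hz = s⁻¹.
Combining: F·Hz = (kg⁻¹·m⁻²·s⁴·A²) · s⁻¹ = kg⁻¹·m⁻²·s³·A².
kg⁻¹·m⁻²·s³·A² is the base-SI form of the siemens.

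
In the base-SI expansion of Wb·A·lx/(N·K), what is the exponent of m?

-1

N = kg·m/s² = kg·m·s⁻² (force = mass × acceleration).
So N⁻¹ = kg⁻¹·m⁻¹·s².
Wb = V·s (flux: a volt is a weber per second),
    = kg·m²·s⁻²·A⁻¹.
lx = lm/m² (illuminance = luminous flux per area),
    = m⁻²·cd.
Combining: N⁻¹·Wb·K⁻¹·A·lx = (kg⁻¹·m⁻¹·s²) · (kg·m²·s⁻²·A⁻¹) · K⁻¹ · A · (m⁻²·cd) = m⁻¹·K⁻¹·cd.
The exponent of m is -1.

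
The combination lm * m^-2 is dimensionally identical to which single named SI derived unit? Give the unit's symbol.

lx

lm = cd·sr = cd (luminous flux; sr is dimensionless).
Combining: lm·m⁻² = cd · m⁻² = m⁻²·cd.
m⁻²·cd is the base-SI form of the lux.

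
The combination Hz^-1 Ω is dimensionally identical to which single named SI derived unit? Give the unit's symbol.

H

Hz = 1/s = s⁻¹ (frequency is cycles per second).
So Hz⁻¹ = s.
Ω = V/A (resistance = voltage per current),
    = kg·m²·s⁻³·A⁻².
Combining: Hz⁻¹·Ω = s · (kg·m²·s⁻³·A⁻²) = kg·m²·s⁻²·A⁻².
kg·m²·s⁻²·A⁻² is the base-SI form of the henry.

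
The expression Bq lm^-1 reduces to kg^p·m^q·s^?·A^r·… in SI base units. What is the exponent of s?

Bq = 1/s = s⁻¹ (activity is decays per second).
lm = cd·sr = cd (luminous flux; sr is dimensionless).
So lm⁻¹ = cd⁻¹.
Combining: Bq·lm⁻¹ = s⁻¹ · cd⁻¹ = s⁻¹·cd⁻¹.
The exponent of s is -1.

-1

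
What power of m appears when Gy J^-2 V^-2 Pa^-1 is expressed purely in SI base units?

Gy = m²·s⁻².
J = kg·m²·s⁻².
So J⁻² = kg⁻²·m⁻⁴·s⁴.
V = kg·m²·s⁻³·A⁻¹.
So V⁻² = kg⁻²·m⁻⁴·s⁶·A².
Pa = kg·m⁻¹·s⁻².
So Pa⁻¹ = kg⁻¹·m·s².
Combining: Gy·J⁻²·V⁻²·Pa⁻¹ = (m²·s⁻²) · (kg⁻²·m⁻⁴·s⁴) · (kg⁻²·m⁻⁴·s⁶·A²) · (kg⁻¹·m·s²) = kg⁻⁵·m⁻⁵·s¹⁰·A².
The exponent of m is -5.

-5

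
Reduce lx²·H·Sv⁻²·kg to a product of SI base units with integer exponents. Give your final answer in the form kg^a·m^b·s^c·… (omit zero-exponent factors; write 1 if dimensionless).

lx = lm/m² (illuminance = luminous flux per area),
    = m⁻²·cd.
So lx² = m⁻⁴·cd².
H = Wb/A (inductance = flux per current),
    = kg·m²·s⁻²·A⁻².
Sv = J/kg (equivalent dose = energy per mass),
    = m²·s⁻².
So Sv⁻² = m⁻⁴·s⁴.
Combining: lx²·H·Sv⁻²·kg = (m⁻⁴·cd²) · (kg·m²·s⁻²·A⁻²) · (m⁻⁴·s⁴) · kg = kg²·m⁻⁶·s²·A⁻²·cd².

kg²·m⁻⁶·s²·A⁻²·cd²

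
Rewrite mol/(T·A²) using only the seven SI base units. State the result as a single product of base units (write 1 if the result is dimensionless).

kg⁻¹·s²·A⁻¹·mol

T = Wb/m² (flux density = flux per area),
    = kg·s⁻²·A⁻¹.
So T⁻¹ = kg⁻¹·s²·A.
Combining: T⁻¹·A⁻²·mol = (kg⁻¹·s²·A) · A⁻² · mol = kg⁻¹·s²·A⁻¹·mol.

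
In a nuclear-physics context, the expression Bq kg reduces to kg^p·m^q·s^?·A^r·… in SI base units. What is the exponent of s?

Bq = s⁻¹.
Combining: Bq·kg = s⁻¹ · kg = kg·s⁻¹.
The exponent of s is -1.

-1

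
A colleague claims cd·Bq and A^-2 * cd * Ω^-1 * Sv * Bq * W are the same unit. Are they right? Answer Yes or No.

No

Left side:
  Bq = 1/s = s⁻¹ (activity is decays per second).
  Combining: cd·Bq = cd · s⁻¹ = s⁻¹·cd.
Right side:
  Ω = kg·m²·s⁻³·A⁻².
  So Ω⁻¹ = kg⁻¹·m⁻²·s³·A².
  Sv = m²·s⁻².
  Bq = s⁻¹.
  W = kg·m²·s⁻³.
  Combining: A⁻²·cd·Ω⁻¹·Sv·Bq·W = A⁻² · cd · (kg⁻¹·m⁻²·s³·A²) · (m²·s⁻²) · s⁻¹ · (kg·m²·s⁻³) = m²·s⁻³·cd.
Left is s⁻¹·cd; right is m²·s⁻³·cd — different.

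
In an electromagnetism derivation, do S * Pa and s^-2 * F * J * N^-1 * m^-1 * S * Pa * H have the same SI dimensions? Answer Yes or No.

Yes

Left side:
  S = 1/Ω (conductance is reciprocal resistance),
      = kg⁻¹·m⁻²·s³·A².
  Pa = N/m² (pressure = force per area),
      = kg·m⁻¹·s⁻².
  Combining: S·Pa = (kg⁻¹·m⁻²·s³·A²) · (kg·m⁻¹·s⁻²) = m⁻³·s·A².
Right side:
  F = C/V (capacitance = charge per voltage),
      = A·s/(kg·m²·s⁻³·A⁻¹) (substituting C and V),
      = kg⁻¹·m⁻²·s⁴·A².
  J = N·m (work = force × distance),
      = kg·m²·s⁻².
  N = kg·m/s² = kg·m·s⁻² (force = mass × acceleration).
  So N⁻¹ = kg⁻¹·m⁻¹·s².
  S = 1/Ω (conductance is reciprocal resistance),
      = kg⁻¹·m⁻²·s³·A².
  Pa = N/m² (pressure = force per area),
      = kg·m⁻¹·s⁻².
  H = Wb/A (inductance = flux per current),
      = kg·m²·s⁻²·A⁻².
  Combining: s⁻²·F·J·N⁻¹·m⁻¹·S·Pa·H = s⁻² · (kg⁻¹·m⁻²·s⁴·A²) · (kg·m²·s⁻²) · (kg⁻¹·m⁻¹·s²) · m⁻¹ · (kg⁻¹·m⁻²·s³·A²) · (kg·m⁻¹·s⁻²) · (kg·m²·s⁻²·A⁻²) = m⁻³·s·A².
Both reduce to m⁻³·s·A².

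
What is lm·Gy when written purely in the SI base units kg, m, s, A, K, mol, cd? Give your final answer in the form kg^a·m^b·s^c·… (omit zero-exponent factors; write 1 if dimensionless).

lm = cd.
Gy = m²·s⁻².
Combining: lm·Gy = cd · (m²·s⁻²) = m²·s⁻²·cd.

m²·s⁻²·cd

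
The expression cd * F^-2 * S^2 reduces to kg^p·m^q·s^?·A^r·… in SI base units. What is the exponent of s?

-2

F = C/V (capacitance = charge per voltage),
    = A·s/(kg·m²·s⁻³·A⁻¹) (substituting C and V),
    = kg⁻¹·m⁻²·s⁴·A².
So F⁻² = kg²·m⁴·s⁻⁸·A⁻⁴.
S = 1/Ω (conductance is reciprocal resistance),
    = kg⁻¹·m⁻²·s³·A².
So S² = kg⁻²·m⁻⁴·s⁶·A⁴.
Combining: cd·F⁻²·S² = cd · (kg²·m⁴·s⁻⁸·A⁻⁴) · (kg⁻²·m⁻⁴·s⁶·A⁴) = s⁻²·cd.
The exponent of s is -2.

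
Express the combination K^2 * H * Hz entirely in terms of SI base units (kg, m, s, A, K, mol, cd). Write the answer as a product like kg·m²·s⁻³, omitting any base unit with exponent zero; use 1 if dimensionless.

H = Wb/A (inductance = flux per current),
    = kg·m²·s⁻²·A⁻².
Hz = 1/s = s⁻¹ (frequency is cycles per second).
Combining: K²·H·Hz = K² · (kg·m²·s⁻²·A⁻²) · s⁻¹ = kg·m²·s⁻³·A⁻²·K².

kg·m²·s⁻³·A⁻²·K²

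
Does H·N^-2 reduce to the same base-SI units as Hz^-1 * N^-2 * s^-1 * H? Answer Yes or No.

Yes

Left side:
  H = Wb/A (inductance = flux per current),
      = kg·m²·s⁻²·A⁻².
  N = kg·m/s² = kg·m·s⁻² (force = mass × acceleration).
  So N⁻² = kg⁻²·m⁻²·s⁴.
  Combining: H·N⁻² = (kg·m²·s⁻²·A⁻²) · (kg⁻²·m⁻²·s⁴) = kg⁻¹·s²·A⁻².
Right side:
  Hz = 1/s = s⁻¹ (frequency is cycles per second).
  So Hz⁻¹ = s.
  N = kg·m/s² = kg·m·s⁻² (force = mass × acceleration).
  So N⁻² = kg⁻²·m⁻²·s⁴.
  H = Wb/A (inductance = flux per current),
      = kg·m²·s⁻²·A⁻².
  Combining: Hz⁻¹·N⁻²·s⁻¹·H = s · (kg⁻²·m⁻²·s⁴) · s⁻¹ · (kg·m²·s⁻²·A⁻²) = kg⁻¹·s²·A⁻².
Both reduce to kg⁻¹·s²·A⁻².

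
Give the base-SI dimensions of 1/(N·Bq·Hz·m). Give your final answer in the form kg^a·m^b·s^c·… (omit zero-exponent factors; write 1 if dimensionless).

N = kg·m·s⁻².
So N⁻¹ = kg⁻¹·m⁻¹·s².
Bq = s⁻¹.
So Bq⁻¹ = s.
Hz = s⁻¹.
So Hz⁻¹ = s.
Combining: N⁻¹·Bq⁻¹·Hz⁻¹·m⁻¹ = (kg⁻¹·m⁻¹·s²) · s · s · m⁻¹ = kg⁻¹·m⁻²·s⁴.

kg⁻¹·m⁻²·s⁴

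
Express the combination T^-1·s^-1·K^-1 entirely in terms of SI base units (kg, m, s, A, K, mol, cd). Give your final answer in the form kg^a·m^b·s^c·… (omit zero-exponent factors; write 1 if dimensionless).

T = Wb/m² (flux density = flux per area),
    = kg·s⁻²·A⁻¹.
So T⁻¹ = kg⁻¹·s²·A.
Combining: T⁻¹·s⁻¹·K⁻¹ = (kg⁻¹·s²·A) · s⁻¹ · K⁻¹ = kg⁻¹·s·A·K⁻¹.

kg⁻¹·s·A·K⁻¹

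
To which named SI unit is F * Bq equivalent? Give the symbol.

S

F = C/V (capacitance = charge per voltage),
    = A·s/(kg·m²·s⁻³·A⁻¹) (substituting C and V),
    = kg⁻¹·m⁻²·s⁴·A².
Bq = 1/s = s⁻¹ (activity is decays per second).
Combining: F·Bq = (kg⁻¹·m⁻²·s⁴·A²) · s⁻¹ = kg⁻¹·m⁻²·s³·A².
kg⁻¹·m⁻²·s³·A² is the base-SI form of the siemens.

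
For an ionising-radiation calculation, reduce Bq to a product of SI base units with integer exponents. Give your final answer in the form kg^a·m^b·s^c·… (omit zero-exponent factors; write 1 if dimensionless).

Bq = s⁻¹.

s⁻¹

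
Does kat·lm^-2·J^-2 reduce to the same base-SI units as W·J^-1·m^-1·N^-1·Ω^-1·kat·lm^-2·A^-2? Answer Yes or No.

Left side:
  kat = mol/s = s⁻¹·mol (catalytic activity).
  lm = cd·sr = cd (luminous flux; sr is dimensionless).
  So lm⁻² = cd⁻².
  J = N·m (work = force × distance),
      = kg·m²·s⁻².
  So J⁻² = kg⁻²·m⁻⁴·s⁴.
  Combining: kat·lm⁻²·J⁻² = (s⁻¹·mol) · cd⁻² · (kg⁻²·m⁻⁴·s⁴) = kg⁻²·m⁻⁴·s³·mol·cd⁻².
Right side:
  W = kg·m²·s⁻³.
  J = kg·m²·s⁻².
  So J⁻¹ = kg⁻¹·m⁻²·s².
  N = kg·m·s⁻².
  So N⁻¹ = kg⁻¹·m⁻¹·s².
  Ω = kg·m²·s⁻³·A⁻².
  So Ω⁻¹ = kg⁻¹·m⁻²·s³·A².
  kat = s⁻¹·mol.
  lm = cd.
  So lm⁻² = cd⁻².
  Combining: W·J⁻¹·m⁻¹·N⁻¹·Ω⁻¹·kat·lm⁻²·A⁻² = (kg·m²·s⁻³) · (kg⁻¹·m⁻²·s²) · m⁻¹ · (kg⁻¹·m⁻¹·s²) · (kg⁻¹·m⁻²·s³·A²) · (s⁻¹·mol) · cd⁻² · A⁻² = kg⁻²·m⁻⁴·s³·mol·cd⁻².
Both reduce to kg⁻²·m⁻⁴·s³·mol·cd⁻².

Yes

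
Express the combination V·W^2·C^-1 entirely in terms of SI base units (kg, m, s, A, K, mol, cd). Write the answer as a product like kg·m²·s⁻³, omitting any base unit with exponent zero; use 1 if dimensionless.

kg³·m⁶·s⁻¹⁰·A⁻²

V = kg·m²·s⁻³·A⁻¹.
W = kg·m²·s⁻³.
So W² = kg²·m⁴·s⁻⁶.
C = s·A.
So C⁻¹ = s⁻¹·A⁻¹.
Combining: V·W²·C⁻¹ = (kg·m²·s⁻³·A⁻¹) · (kg²·m⁴·s⁻⁶) · (s⁻¹·A⁻¹) = kg³·m⁶·s⁻¹⁰·A⁻².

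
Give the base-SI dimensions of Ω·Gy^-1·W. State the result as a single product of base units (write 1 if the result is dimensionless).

kg²·m²·s⁻⁴·A⁻²

Ω = kg·m²·s⁻³·A⁻².
Gy = m²·s⁻².
So Gy⁻¹ = m⁻²·s².
W = kg·m²·s⁻³.
Combining: Ω·Gy⁻¹·W = (kg·m²·s⁻³·A⁻²) · (m⁻²·s²) · (kg·m²·s⁻³) = kg²·m²·s⁻⁴·A⁻².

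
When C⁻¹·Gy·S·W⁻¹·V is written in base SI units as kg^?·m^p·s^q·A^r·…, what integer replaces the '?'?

C = A·s = s·A (charge = current × time).
So C⁻¹ = s⁻¹·A⁻¹.
Gy = J/kg (absorbed dose = energy per mass),
    = m²·s⁻².
S = 1/Ω (conductance is reciprocal resistance),
    = kg⁻¹·m⁻²·s³·A².
W = J/s (power = energy per time),
    = kg·m²·s⁻³.
So W⁻¹ = kg⁻¹·m⁻²·s³.
V = W/A (potential = power per current),
    = kg·m²·s⁻³·A⁻¹.
Combining: C⁻¹·Gy·S·W⁻¹·V = (s⁻¹·A⁻¹) · (m²·s⁻²) · (kg⁻¹·m⁻²·s³·A²) · (kg⁻¹·m⁻²·s³) · (kg·m²·s⁻³·A⁻¹) = kg⁻¹.
The exponent of kg is -1.

-1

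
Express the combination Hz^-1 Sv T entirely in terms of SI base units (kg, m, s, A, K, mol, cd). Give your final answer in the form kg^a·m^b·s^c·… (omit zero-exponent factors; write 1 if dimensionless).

Hz = 1/s = s⁻¹ (frequency is cycles per second).
So Hz⁻¹ = s.
Sv = J/kg (equivalent dose = energy per mass),
    = m²·s⁻².
T = Wb/m² (flux density = flux per area),
    = kg·s⁻²·A⁻¹.
Combining: Hz⁻¹·Sv·T = s · (m²·s⁻²) · (kg·s⁻²·A⁻¹) = kg·m²·s⁻³·A⁻¹.

kg·m²·s⁻³·A⁻¹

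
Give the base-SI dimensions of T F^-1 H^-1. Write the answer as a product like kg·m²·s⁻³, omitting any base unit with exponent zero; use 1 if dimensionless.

kg·s⁻⁴·A⁻¹

T = Wb/m² (flux density = flux per area),
    = kg·s⁻²·A⁻¹.
F = C/V (capacitance = charge per voltage),
    = A·s/(kg·m²·s⁻³·A⁻¹) (substituting C and V),
    = kg⁻¹·m⁻²·s⁴·A².
So F⁻¹ = kg·m²·s⁻⁴·A⁻².
H = Wb/A (inductance = flux per current),
    = kg·m²·s⁻²·A⁻².
So H⁻¹ = kg⁻¹·m⁻²·s²·A².
Combining: T·F⁻¹·H⁻¹ = (kg·s⁻²·A⁻¹) · (kg·m²·s⁻⁴·A⁻²) · (kg⁻¹·m⁻²·s²·A²) = kg·s⁻⁴·A⁻¹.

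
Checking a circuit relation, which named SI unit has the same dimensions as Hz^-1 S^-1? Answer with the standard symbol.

Hz = s⁻¹.
So Hz⁻¹ = s.
S = kg⁻¹·m⁻²·s³·A².
So S⁻¹ = kg·m²·s⁻³·A⁻².
Combining: Hz⁻¹·S⁻¹ = s · (kg·m²·s⁻³·A⁻²) = kg·m²·s⁻²·A⁻².
kg·m²·s⁻²·A⁻² is the base-SI form of the henry.

H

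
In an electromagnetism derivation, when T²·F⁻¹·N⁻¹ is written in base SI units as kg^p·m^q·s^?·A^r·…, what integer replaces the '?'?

-6

T = kg·s⁻²·A⁻¹.
So T² = kg²·s⁻⁴·A⁻².
F = kg⁻¹·m⁻²·s⁴·A².
So F⁻¹ = kg·m²·s⁻⁴·A⁻².
N = kg·m·s⁻².
So N⁻¹ = kg⁻¹·m⁻¹·s².
Combining: T²·F⁻¹·N⁻¹ = (kg²·s⁻⁴·A⁻²) · (kg·m²·s⁻⁴·A⁻²) · (kg⁻¹·m⁻¹·s²) = kg²·m·s⁻⁶·A⁻⁴.
The exponent of s is -6.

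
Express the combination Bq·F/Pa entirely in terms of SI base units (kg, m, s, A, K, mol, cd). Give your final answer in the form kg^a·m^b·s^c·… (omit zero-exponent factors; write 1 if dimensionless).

kg⁻²·m⁻¹·s⁵·A²

Pa = N/m² (pressure = force per area),
    = kg·m⁻¹·s⁻².
So Pa⁻¹ = kg⁻¹·m·s².
Bq = 1/s = s⁻¹ (activity is decays per second).
F = C/V (capacitance = charge per voltage),
    = A·s/(kg·m²·s⁻³·A⁻¹) (substituting C and V),
    = kg⁻¹·m⁻²·s⁴·A².
Combining: Pa⁻¹·Bq·F = (kg⁻¹·m·s²) · s⁻¹ · (kg⁻¹·m⁻²·s⁴·A²) = kg⁻²·m⁻¹·s⁵·A².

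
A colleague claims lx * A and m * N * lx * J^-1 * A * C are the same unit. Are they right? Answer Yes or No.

Left side:
  lx = lm/m² (illuminance = luminous flux per area),
      = m⁻²·cd.
  Combining: lx·A = (m⁻²·cd) · A = m⁻²·A·cd.
Right side:
  N = kg·m·s⁻².
  lx = m⁻²·cd.
  J = kg·m²·s⁻².
  So J⁻¹ = kg⁻¹·m⁻²·s².
  C = s·A.
  Combining: m·N·lx·J⁻¹·A·C = m · (kg·m·s⁻²) · (m⁻²·cd) · (kg⁻¹·m⁻²·s²) · A · (s·A) = m⁻²·s·A²·cd.
Left is m⁻²·A·cd; right is m⁻²·s·A²·cd — different.

No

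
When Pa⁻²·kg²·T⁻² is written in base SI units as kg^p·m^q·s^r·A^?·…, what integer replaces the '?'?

2

Pa = N/m² (pressure = force per area),
    = kg·m⁻¹·s⁻².
So Pa⁻² = kg⁻²·m²·s⁴.
T = Wb/m² (flux density = flux per area),
    = kg·s⁻²·A⁻¹.
So T⁻² = kg⁻²·s⁴·A².
Combining: Pa⁻²·kg²·T⁻² = (kg⁻²·m²·s⁴) · kg² · (kg⁻²·s⁴·A²) = kg⁻²·m²·s⁸·A².
The exponent of A is 2.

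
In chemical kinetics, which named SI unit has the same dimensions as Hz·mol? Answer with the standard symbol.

kat

Hz = 1/s = s⁻¹ (frequency is cycles per second).
Combining: Hz·mol = s⁻¹ · mol = s⁻¹·mol.
s⁻¹·mol is the base-SI form of the katal.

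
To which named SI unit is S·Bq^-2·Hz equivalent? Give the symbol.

F

S = kg⁻¹·m⁻²·s³·A².
Bq = s⁻¹.
So Bq⁻² = s².
Hz = s⁻¹.
Combining: S·Bq⁻²·Hz = (kg⁻¹·m⁻²·s³·A²) · s² · s⁻¹ = kg⁻¹·m⁻²·s⁴·A².
kg⁻¹·m⁻²·s⁴·A² is the base-SI form of the farad.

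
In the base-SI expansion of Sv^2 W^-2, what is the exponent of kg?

Sv = m²·s⁻².
So Sv² = m⁴·s⁻⁴.
W = kg·m²·s⁻³.
So W⁻² = kg⁻²·m⁻⁴·s⁶.
Combining: Sv²·W⁻² = (m⁴·s⁻⁴) · (kg⁻²·m⁻⁴·s⁶) = kg⁻²·s².
The exponent of kg is -2.

-2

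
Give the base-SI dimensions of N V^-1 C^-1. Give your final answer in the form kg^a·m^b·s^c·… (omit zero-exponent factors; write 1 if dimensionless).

N = kg·m/s² = kg·m·s⁻² (force = mass × acceleration).
V = W/A (potential = power per current),
    = kg·m²·s⁻³·A⁻¹.
So V⁻¹ = kg⁻¹·m⁻²·s³·A.
C = A·s = s·A (charge = current × time).
So C⁻¹ = s⁻¹·A⁻¹.
Combining: N·V⁻¹·C⁻¹ = (kg·m·s⁻²) · (kg⁻¹·m⁻²·s³·A) · (s⁻¹·A⁻¹) = m⁻¹.

m⁻¹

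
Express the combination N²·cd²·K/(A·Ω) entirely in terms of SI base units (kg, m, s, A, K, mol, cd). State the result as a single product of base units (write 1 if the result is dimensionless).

kg·s⁻¹·A·K·cd²

Ω = V/A (resistance = voltage per current),
    = kg·m²·s⁻³·A⁻².
So Ω⁻¹ = kg⁻¹·m⁻²·s³·A².
N = kg·m/s² = kg·m·s⁻² (force = mass × acceleration).
So N² = kg²·m²·s⁻⁴.
Combining: A⁻¹·Ω⁻¹·N²·cd²·K = A⁻¹ · (kg⁻¹·m⁻²·s³·A²) · (kg²·m²·s⁻⁴) · cd² · K = kg·s⁻¹·A·K·cd².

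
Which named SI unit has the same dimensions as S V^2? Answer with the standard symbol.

S = 1/Ω (conductance is reciprocal resistance),
    = kg⁻¹·m⁻²·s³·A².
V = W/A (potential = power per current),
    = kg·m²·s⁻³·A⁻¹.
So V² = kg²·m⁴·s⁻⁶·A⁻².
Combining: S·V² = (kg⁻¹·m⁻²·s³·A²) · (kg²·m⁴·s⁻⁶·A⁻²) = kg·m²·s⁻³.
kg·m²·s⁻³ is the base-SI form of the watt.

W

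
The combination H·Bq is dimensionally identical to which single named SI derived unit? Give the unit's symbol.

Ω

H = Wb/A (inductance = flux per current),
    = kg·m²·s⁻²·A⁻².
Bq = 1/s = s⁻¹ (activity is decays per second).
Combining: H·Bq = (kg·m²·s⁻²·A⁻²) · s⁻¹ = kg·m²·s⁻³·A⁻².
kg·m²·s⁻³·A⁻² is the base-SI form of the ohm.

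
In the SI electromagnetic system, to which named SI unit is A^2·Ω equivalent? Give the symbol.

W

Ω = kg·m²·s⁻³·A⁻².
Combining: A²·Ω = A² · (kg·m²·s⁻³·A⁻²) = kg·m²·s⁻³.
kg·m²·s⁻³ is the base-SI form of the watt.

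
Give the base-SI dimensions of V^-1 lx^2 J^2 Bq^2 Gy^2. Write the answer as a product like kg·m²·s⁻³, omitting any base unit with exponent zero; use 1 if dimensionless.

kg·m²·s⁻⁷·A·cd²

V = W/A (potential = power per current),
    = kg·m²·s⁻³·A⁻¹.
So V⁻¹ = kg⁻¹·m⁻²·s³·A.
lx = lm/m² (illuminance = luminous flux per area),
    = m⁻²·cd.
So lx² = m⁻⁴·cd².
J = N·m (work = force × distance),
    = kg·m²·s⁻².
So J² = kg²·m⁴·s⁻⁴.
Bq = 1/s = s⁻¹ (activity is decays per second).
So Bq² = s⁻².
Gy = J/kg (absorbed dose = energy per mass),
    = m²·s⁻².
So Gy² = m⁴·s⁻⁴.
Combining: V⁻¹·lx²·J²·Bq²·Gy² = (kg⁻¹·m⁻²·s³·A) · (m⁻⁴·cd²) · (kg²·m⁴·s⁻⁴) · s⁻² · (m⁴·s⁻⁴) = kg·m²·s⁻⁷·A·cd².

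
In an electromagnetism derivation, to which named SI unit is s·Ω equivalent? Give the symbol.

H

Ω = V/A (resistance = voltage per current),
    = kg·m²·s⁻³·A⁻².
Combining: s·Ω = s · (kg·m²·s⁻³·A⁻²) = kg·m²·s⁻²·A⁻².
kg·m²·s⁻²·A⁻² is the base-SI form of the henry.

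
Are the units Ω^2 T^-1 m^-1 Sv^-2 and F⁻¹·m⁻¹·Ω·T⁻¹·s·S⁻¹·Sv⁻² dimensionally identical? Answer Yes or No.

No

Left side:
  Ω = kg·m²·s⁻³·A⁻².
  So Ω² = kg²·m⁴·s⁻⁶·A⁻⁴.
  T = kg·s⁻²·A⁻¹.
  So T⁻¹ = kg⁻¹·s²·A.
  Sv = m²·s⁻².
  So Sv⁻² = m⁻⁴·s⁴.
  Combining: Ω²·T⁻¹·m⁻¹·Sv⁻² = (kg²·m⁴·s⁻⁶·A⁻⁴) · (kg⁻¹·s²·A) · m⁻¹ · (m⁻⁴·s⁴) = kg·m⁻¹·A⁻³.
Right side:
  F = kg⁻¹·m⁻²·s⁴·A².
  So F⁻¹ = kg·m²·s⁻⁴·A⁻².
  Ω = kg·m²·s⁻³·A⁻².
  T = kg·s⁻²·A⁻¹.
  So T⁻¹ = kg⁻¹·s²·A.
  S = kg⁻¹·m⁻²·s³·A².
  So S⁻¹ = kg·m²·s⁻³·A⁻².
  Sv = m²·s⁻².
  So Sv⁻² = m⁻⁴·s⁴.
  Combining: F⁻¹·m⁻¹·Ω·T⁻¹·s·S⁻¹·Sv⁻² = (kg·m²·s⁻⁴·A⁻²) · m⁻¹ · (kg·m²·s⁻³·A⁻²) · (kg⁻¹·s²·A) · s · (kg·m²·s⁻³·A⁻²) · (m⁻⁴·s⁴) = kg²·m·s⁻³·A⁻⁵.
Left is kg·m⁻¹·A⁻³; right is kg²·m·s⁻³·A⁻⁵ — different.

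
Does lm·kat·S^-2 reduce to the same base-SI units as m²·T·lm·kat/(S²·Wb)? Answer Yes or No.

Left side:
  lm = cd·sr = cd (luminous flux; sr is dimensionless).
  kat = mol/s = s⁻¹·mol (catalytic activity).
  S = 1/Ω (conductance is reciprocal resistance),
      = kg⁻¹·m⁻²·s³·A².
  So S⁻² = kg²·m⁴·s⁻⁶·A⁻⁴.
  Combining: lm·kat·S⁻² = cd · (s⁻¹·mol) · (kg²·m⁴·s⁻⁶·A⁻⁴) = kg²·m⁴·s⁻⁷·A⁻⁴·mol·cd.
Right side:
  S = 1/Ω (conductance is reciprocal resistance),
      = kg⁻¹·m⁻²·s³·A².
  So S⁻² = kg²·m⁴·s⁻⁶·A⁻⁴.
  T = Wb/m² (flux density = flux per area),
      = kg·s⁻²·A⁻¹.
  Wb = V·s (flux: a volt is a weber per second),
      = kg·m²·s⁻²·A⁻¹.
  So Wb⁻¹ = kg⁻¹·m⁻²·s²·A.
  lm = cd·sr = cd (luminous flux; sr is dimensionless).
  kat = mol/s = s⁻¹·mol (catalytic activity).
  Combining: S⁻²·m²·T·Wb⁻¹·lm·kat = (kg²·m⁴·s⁻⁶·A⁻⁴) · m² · (kg·s⁻²·A⁻¹) · (kg⁻¹·m⁻²·s²·A) · cd · (s⁻¹·mol) = kg²·m⁴·s⁻⁷·A⁻⁴·mol·cd.
Both reduce to kg²·m⁴·s⁻⁷·A⁻⁴·mol·cd.

Yes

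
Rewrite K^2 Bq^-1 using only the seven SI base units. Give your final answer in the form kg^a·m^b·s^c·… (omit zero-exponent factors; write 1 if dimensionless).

s·K²

Bq = 1/s = s⁻¹ (activity is decays per second).
So Bq⁻¹ = s.
Combining: K²·Bq⁻¹ = K² · s = s·K².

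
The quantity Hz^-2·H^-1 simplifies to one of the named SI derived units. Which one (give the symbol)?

F

Hz = 1/s = s⁻¹ (frequency is cycles per second).
So Hz⁻² = s².
H = Wb/A (inductance = flux per current),
    = kg·m²·s⁻²·A⁻².
So H⁻¹ = kg⁻¹·m⁻²·s²·A².
Combining: Hz⁻²·H⁻¹ = s² · (kg⁻¹·m⁻²·s²·A²) = kg⁻¹·m⁻²·s⁴·A².
kg⁻¹·m⁻²·s⁴·A² is the base-SI form of the farad.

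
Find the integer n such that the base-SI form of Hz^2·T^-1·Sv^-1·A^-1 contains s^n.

2

Hz = 1/s = s⁻¹ (frequency is cycles per second).
So Hz² = s⁻².
T = Wb/m² (flux density = flux per area),
    = kg·s⁻²·A⁻¹.
So T⁻¹ = kg⁻¹·s²·A.
Sv = J/kg (equivalent dose = energy per mass),
    = m²·s⁻².
So Sv⁻¹ = m⁻²·s².
Combining: Hz²·T⁻¹·Sv⁻¹·A⁻¹ = s⁻² · (kg⁻¹·s²·A) · (m⁻²·s²) · A⁻¹ = kg⁻¹·m⁻²·s².
The exponent of s is 2.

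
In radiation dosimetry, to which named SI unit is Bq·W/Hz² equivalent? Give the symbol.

J

Bq = 1/s = s⁻¹ (activity is decays per second).
Hz = 1/s = s⁻¹ (frequency is cycles per second).
So Hz⁻² = s².
W = J/s (power = energy per time),
    = kg·m²·s⁻³.
Combining: Bq·Hz⁻²·W = s⁻¹ · s² · (kg·m²·s⁻³) = kg·m²·s⁻².
kg·m²·s⁻² is the base-SI form of the joule.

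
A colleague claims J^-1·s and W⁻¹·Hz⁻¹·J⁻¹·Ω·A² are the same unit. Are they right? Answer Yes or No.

Left side:
  J = N·m (work = force × distance),
      = kg·m²·s⁻².
  So J⁻¹ = kg⁻¹·m⁻²·s².
  Combining: J⁻¹·s = (kg⁻¹·m⁻²·s²) · s = kg⁻¹·m⁻²·s³.
Right side:
  W = J/s (power = energy per time),
      = kg·m²·s⁻³.
  So W⁻¹ = kg⁻¹·m⁻²·s³.
  Hz = 1/s = s⁻¹ (frequency is cycles per second).
  So Hz⁻¹ = s.
  J = N·m (work = force × distance),
      = kg·m²·s⁻².
  So J⁻¹ = kg⁻¹·m⁻²·s².
  Ω = V/A (resistance = voltage per current),
      = kg·m²·s⁻³·A⁻².
  Combining: W⁻¹·Hz⁻¹·J⁻¹·Ω·A² = (kg⁻¹·m⁻²·s³) · s · (kg⁻¹·m⁻²·s²) · (kg·m²·s⁻³·A⁻²) · A² = kg⁻¹·m⁻²·s³.
Both reduce to kg⁻¹·m⁻²·s³.

Yes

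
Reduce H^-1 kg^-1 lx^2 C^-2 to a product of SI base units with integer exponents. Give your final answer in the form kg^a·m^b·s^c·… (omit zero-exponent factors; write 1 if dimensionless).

kg⁻²·m⁻⁶·cd²

H = Wb/A (inductance = flux per current),
    = kg·m²·s⁻²·A⁻².
So H⁻¹ = kg⁻¹·m⁻²·s²·A².
lx = lm/m² (illuminance = luminous flux per area),
    = m⁻²·cd.
So lx² = m⁻⁴·cd².
C = A·s = s·A (charge = current × time).
So C⁻² = s⁻²·A⁻².
Combining: H⁻¹·kg⁻¹·lx²·C⁻² = (kg⁻¹·m⁻²·s²·A²) · kg⁻¹ · (m⁻⁴·cd²) · (s⁻²·A⁻²) = kg⁻²·m⁻⁶·cd².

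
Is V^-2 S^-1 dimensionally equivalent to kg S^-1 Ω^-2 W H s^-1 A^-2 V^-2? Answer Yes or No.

Left side:
  V = W/A (potential = power per current),
      = kg·m²·s⁻³·A⁻¹.
  So V⁻² = kg⁻²·m⁻⁴·s⁶·A².
  S = 1/Ω (conductance is reciprocal resistance),
      = kg⁻¹·m⁻²·s³·A².
  So S⁻¹ = kg·m²·s⁻³·A⁻².
  Combining: V⁻²·S⁻¹ = (kg⁻²·m⁻⁴·s⁶·A²) · (kg·m²·s⁻³·A⁻²) = kg⁻¹·m⁻²·s³.
Right side:
  S = kg⁻¹·m⁻²·s³·A².
  So S⁻¹ = kg·m²·s⁻³·A⁻².
  Ω = kg·m²·s⁻³·A⁻².
  So Ω⁻² = kg⁻²·m⁻⁴·s⁶·A⁴.
  W = kg·m²·s⁻³.
  H = kg·m²·s⁻²·A⁻².
  V = kg·m²·s⁻³·A⁻¹.
  So V⁻² = kg⁻²·m⁻⁴·s⁶·A².
  Combining: kg·S⁻¹·Ω⁻²·W·H·s⁻¹·A⁻²·V⁻² = kg · (kg·m²·s⁻³·A⁻²) · (kg⁻²·m⁻⁴·s⁶·A⁴) · (kg·m²·s⁻³) · (kg·m²·s⁻²·A⁻²) · s⁻¹ · A⁻² · (kg⁻²·m⁻⁴·s⁶·A²) = m⁻²·s³.
Left is kg⁻¹·m⁻²·s³; right is m⁻²·s³ — different.

No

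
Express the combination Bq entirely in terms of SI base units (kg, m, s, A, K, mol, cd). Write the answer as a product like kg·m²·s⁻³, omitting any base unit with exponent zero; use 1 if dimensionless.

s⁻¹

Bq = 1/s = s⁻¹ (activity is decays per second).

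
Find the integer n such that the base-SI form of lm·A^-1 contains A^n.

lm = cd.
Combining: lm·A⁻¹ = cd · A⁻¹ = A⁻¹·cd.
The exponent of A is -1.

-1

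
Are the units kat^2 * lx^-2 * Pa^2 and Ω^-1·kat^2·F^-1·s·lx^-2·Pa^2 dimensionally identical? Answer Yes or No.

Left side:
  kat = mol/s = s⁻¹·mol (catalytic activity).
  So kat² = s⁻²·mol².
  lx = lm/m² (illuminance = luminous flux per area),
      = m⁻²·cd.
  So lx⁻² = m⁴·cd⁻².
  Pa = N/m² (pressure = force per area),
      = kg·m⁻¹·s⁻².
  So Pa² = kg²·m⁻²·s⁻⁴.
  Combining: kat²·lx⁻²·Pa² = (s⁻²·mol²) · (m⁴·cd⁻²) · (kg²·m⁻²·s⁻⁴) = kg²·m²·s⁻⁶·mol²·cd⁻².
Right side:
  Ω = V/A (resistance = voltage per current),
      = kg·m²·s⁻³·A⁻².
  So Ω⁻¹ = kg⁻¹·m⁻²·s³·A².
  kat = mol/s = s⁻¹·mol (catalytic activity).
  So kat² = s⁻²·mol².
  F = C/V (capacitance = charge per voltage),
      = A·s/(kg·m²·s⁻³·A⁻¹) (substituting C and V),
      = kg⁻¹·m⁻²·s⁴·A².
  So F⁻¹ = kg·m²·s⁻⁴·A⁻².
  lx = lm/m² (illuminance = luminous flux per area),
      = m⁻²·cd.
  So lx⁻² = m⁴·cd⁻².
  Pa = N/m² (pressure = force per area),
      = kg·m⁻¹·s⁻².
  So Pa² = kg²·m⁻²·s⁻⁴.
  Combining: Ω⁻¹·kat²·F⁻¹·s·lx⁻²·Pa² = (kg⁻¹·m⁻²·s³·A²) · (s⁻²·mol²) · (kg·m²·s⁻⁴·A⁻²) · s · (m⁴·cd⁻²) · (kg²·m⁻²·s⁻⁴) = kg²·m²·s⁻⁶·mol²·cd⁻².
Both reduce to kg²·m²·s⁻⁶·mol²·cd⁻².

Yes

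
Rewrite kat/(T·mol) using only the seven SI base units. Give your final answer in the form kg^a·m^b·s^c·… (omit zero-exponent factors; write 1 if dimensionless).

kg⁻¹·s·A

kat = s⁻¹·mol.
T = kg·s⁻²·A⁻¹.
So T⁻¹ = kg⁻¹·s²·A.
Combining: kat·T⁻¹·mol⁻¹ = (s⁻¹·mol) · (kg⁻¹·s²·A) · mol⁻¹ = kg⁻¹·s·A.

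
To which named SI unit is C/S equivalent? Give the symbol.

S = kg⁻¹·m⁻²·s³·A².
So S⁻¹ = kg·m²·s⁻³·A⁻².
C = s·A.
Combining: S⁻¹·C = (kg·m²·s⁻³·A⁻²) · (s·A) = kg·m²·s⁻²·A⁻¹.
kg·m²·s⁻²·A⁻¹ is the base-SI form of the weber.

Wb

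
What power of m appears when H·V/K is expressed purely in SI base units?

H = kg·m²·s⁻²·A⁻².
V = kg·m²·s⁻³·A⁻¹.
Combining: H·V·K⁻¹ = (kg·m²·s⁻²·A⁻²) · (kg·m²·s⁻³·A⁻¹) · K⁻¹ = kg²·m⁴·s⁻⁵·A⁻³·K⁻¹.
The exponent of m is 4.

4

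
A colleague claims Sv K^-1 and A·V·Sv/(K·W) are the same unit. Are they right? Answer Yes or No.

Left side:
  Sv = J/kg (equivalent dose = energy per mass),
      = m²·s⁻².
  Combining: Sv·K⁻¹ = (m²·s⁻²) · K⁻¹ = m²·s⁻²·K⁻¹.
Right side:
  V = kg·m²·s⁻³·A⁻¹.
  Sv = m²·s⁻².
  W = kg·m²·s⁻³.
  So W⁻¹ = kg⁻¹·m⁻²·s³.
  Combining: K⁻¹·A·V·Sv·W⁻¹ = K⁻¹ · A · (kg·m²·s⁻³·A⁻¹) · (m²·s⁻²) · (kg⁻¹·m⁻²·s³) = m²·s⁻²·K⁻¹.
Both reduce to m²·s⁻²·K⁻¹.

Yes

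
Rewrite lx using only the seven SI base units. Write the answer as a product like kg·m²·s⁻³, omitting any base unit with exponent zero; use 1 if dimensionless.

m⁻²·cd

lx = m⁻²·cd.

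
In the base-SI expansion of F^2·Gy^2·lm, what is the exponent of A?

F = C/V (capacitance = charge per voltage),
    = A·s/(kg·m²·s⁻³·A⁻¹) (substituting C and V),
    = kg⁻¹·m⁻²·s⁴·A².
So F² = kg⁻²·m⁻⁴·s⁸·A⁴.
Gy = J/kg (absorbed dose = energy per mass),
    = m²·s⁻².
So Gy² = m⁴·s⁻⁴.
lm = cd·sr = cd (luminous flux; sr is dimensionless).
Combining: F²·Gy²·lm = (kg⁻²·m⁻⁴·s⁸·A⁴) · (m⁴·s⁻⁴) · cd = kg⁻²·s⁴·A⁴·cd.
The exponent of A is 4.

4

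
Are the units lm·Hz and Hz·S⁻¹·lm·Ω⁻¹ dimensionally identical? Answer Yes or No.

Yes

Left side:
  lm = cd·sr = cd (luminous flux; sr is dimensionless).
  Hz = 1/s = s⁻¹ (frequency is cycles per second).
  Combining: lm·Hz = cd · s⁻¹ = s⁻¹·cd.
Right side:
  Hz = 1/s = s⁻¹ (frequency is cycles per second).
  S = 1/Ω (conductance is reciprocal resistance),
      = kg⁻¹·m⁻²·s³·A².
  So S⁻¹ = kg·m²·s⁻³·A⁻².
  lm = cd·sr = cd (luminous flux; sr is dimensionless).
  Ω = V/A (resistance = voltage per current),
      = kg·m²·s⁻³·A⁻².
  So Ω⁻¹ = kg⁻¹·m⁻²·s³·A².
  Combining: Hz·S⁻¹·lm·Ω⁻¹ = s⁻¹ · (kg·m²·s⁻³·A⁻²) · cd · (kg⁻¹·m⁻²·s³·A²) = s⁻¹·cd.
Both reduce to s⁻¹·cd.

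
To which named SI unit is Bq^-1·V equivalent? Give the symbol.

Bq = 1/s = s⁻¹ (activity is decays per second).
So Bq⁻¹ = s.
V = W/A (potential = power per current),
    = kg·m²·s⁻³·A⁻¹.
Combining: Bq⁻¹·V = s · (kg·m²·s⁻³·A⁻¹) = kg·m²·s⁻²·A⁻¹.
kg·m²·s⁻²·A⁻¹ is the base-SI form of the weber.

Wb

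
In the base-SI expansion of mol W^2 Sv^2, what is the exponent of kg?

2

W = J/s (power = energy per time),
    = kg·m²·s⁻³.
So W² = kg²·m⁴·s⁻⁶.
Sv = J/kg (equivalent dose = energy per mass),
    = m²·s⁻².
So Sv² = m⁴·s⁻⁴.
Combining: mol·W²·Sv² = mol · (kg²·m⁴·s⁻⁶) · (m⁴·s⁻⁴) = kg²·m⁸·s⁻¹⁰·mol.
The exponent of kg is 2.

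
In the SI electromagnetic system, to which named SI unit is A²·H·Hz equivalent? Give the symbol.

H = kg·m²·s⁻²·A⁻².
Hz = s⁻¹.
Combining: A²·H·Hz = A² · (kg·m²·s⁻²·A⁻²) · s⁻¹ = kg·m²·s⁻³.
kg·m²·s⁻³ is the base-SI form of the watt.

W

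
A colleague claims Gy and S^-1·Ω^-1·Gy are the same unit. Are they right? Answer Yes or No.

Left side:
  Gy = J/kg (absorbed dose = energy per mass),
      = m²·s⁻².
Right side:
  S = kg⁻¹·m⁻²·s³·A².
  So S⁻¹ = kg·m²·s⁻³·A⁻².
  Ω = kg·m²·s⁻³·A⁻².
  So Ω⁻¹ = kg⁻¹·m⁻²·s³·A².
  Gy = m²·s⁻².
  Combining: S⁻¹·Ω⁻¹·Gy = (kg·m²·s⁻³·A⁻²) · (kg⁻¹·m⁻²·s³·A²) · (m²·s⁻²) = m²·s⁻².
Both reduce to m²·s⁻².

Yes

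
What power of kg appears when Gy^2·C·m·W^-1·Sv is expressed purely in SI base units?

Gy = J/kg (absorbed dose = energy per mass),
    = m²·s⁻².
So Gy² = m⁴·s⁻⁴.
C = A·s = s·A (charge = current × time).
W = J/s (power = energy per time),
    = kg·m²·s⁻³.
So W⁻¹ = kg⁻¹·m⁻²·s³.
Sv = J/kg (equivalent dose = energy per mass),
    = m²·s⁻².
Combining: Gy²·C·m·W⁻¹·Sv = (m⁴·s⁻⁴) · (s·A) · m · (kg⁻¹·m⁻²·s³) · (m²·s⁻²) = kg⁻¹·m⁵·s⁻²·A.
The exponent of kg is -1.

-1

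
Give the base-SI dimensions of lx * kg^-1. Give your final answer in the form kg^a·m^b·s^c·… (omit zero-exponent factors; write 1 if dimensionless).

kg⁻¹·m⁻²·cd

lx = lm/m² (illuminance = luminous flux per area),
    = m⁻²·cd.
Combining: lx·kg⁻¹ = (m⁻²·cd) · kg⁻¹ = kg⁻¹·m⁻²·cd.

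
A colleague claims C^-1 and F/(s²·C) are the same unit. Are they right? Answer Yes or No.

Left side:
  C = s·A.
  So C⁻¹ = s⁻¹·A⁻¹.
Right side:
  F = kg⁻¹·m⁻²·s⁴·A².
  C = s·A.
  So C⁻¹ = s⁻¹·A⁻¹.
  Combining: F·s⁻²·C⁻¹ = (kg⁻¹·m⁻²·s⁴·A²) · s⁻² · (s⁻¹·A⁻¹) = kg⁻¹·m⁻²·s·A.
Left is s⁻¹·A⁻¹; right is kg⁻¹·m⁻²·s·A — different.

No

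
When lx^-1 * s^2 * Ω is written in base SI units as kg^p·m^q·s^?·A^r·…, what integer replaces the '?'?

lx = lm/m² (illuminance = luminous flux per area),
    = m⁻²·cd.
So lx⁻¹ = m²·cd⁻¹.
Ω = V/A (resistance = voltage per current),
    = kg·m²·s⁻³·A⁻².
Combining: lx⁻¹·s²·Ω = (m²·cd⁻¹) · s² · (kg·m²·s⁻³·A⁻²) = kg·m⁴·s⁻¹·A⁻²·cd⁻¹.
The exponent of s is -1.

-1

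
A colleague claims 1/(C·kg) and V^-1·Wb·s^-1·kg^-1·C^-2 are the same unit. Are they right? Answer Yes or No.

Left side:
  C = A·s = s·A (charge = current × time).
  So C⁻¹ = s⁻¹·A⁻¹.
  Combining: C⁻¹·kg⁻¹ = (s⁻¹·A⁻¹) · kg⁻¹ = kg⁻¹·s⁻¹·A⁻¹.
Right side:
  V = W/A (potential = power per current),
      = kg·m²·s⁻³·A⁻¹.
  So V⁻¹ = kg⁻¹·m⁻²·s³·A.
  Wb = V·s (flux: a volt is a weber per second),
      = kg·m²·s⁻²·A⁻¹.
  C = A·s = s·A (charge = current × time).
  So C⁻² = s⁻²·A⁻².
  Combining: V⁻¹·Wb·s⁻¹·kg⁻¹·C⁻² = (kg⁻¹·m⁻²·s³·A) · (kg·m²·s⁻²·A⁻¹) · s⁻¹ · kg⁻¹ · (s⁻²·A⁻²) = kg⁻¹·s⁻²·A⁻².
Left is kg⁻¹·s⁻¹·A⁻¹; right is kg⁻¹·s⁻²·A⁻² — different.

No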